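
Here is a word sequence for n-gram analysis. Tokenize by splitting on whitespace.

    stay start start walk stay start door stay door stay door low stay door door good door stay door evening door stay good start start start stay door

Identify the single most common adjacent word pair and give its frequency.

Bigram frequencies (highest first):
  stay door: 5
  door stay: 4
  start start: 3
  stay start: 2
  start walk: 1
  walk stay: 1
  … (11 more, each ≤ 1)

"stay door", 5 times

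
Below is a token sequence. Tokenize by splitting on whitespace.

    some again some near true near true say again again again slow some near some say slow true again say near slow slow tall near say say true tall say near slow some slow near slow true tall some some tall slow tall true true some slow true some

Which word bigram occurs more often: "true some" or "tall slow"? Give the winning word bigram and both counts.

"true some" (2 vs 1)

"true some": 2 occurrences
"tall slow": 1 occurrence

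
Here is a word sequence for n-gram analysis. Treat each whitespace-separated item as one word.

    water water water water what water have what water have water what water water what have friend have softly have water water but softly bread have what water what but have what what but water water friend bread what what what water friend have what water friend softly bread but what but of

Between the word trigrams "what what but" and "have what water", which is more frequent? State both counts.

"what what but": 1 occurrence
"have what water": 3 occurrences

"have what water" (3 vs 1)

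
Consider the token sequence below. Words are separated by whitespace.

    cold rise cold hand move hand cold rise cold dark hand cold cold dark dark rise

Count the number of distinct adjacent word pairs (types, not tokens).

16 tokens → 15 bigram windows in total.
Repeated bigrams (each contributes count−1 duplicates):
  cold dark: 2
  cold rise: 2
  hand cold: 2
  rise cold: 2
4 duplicate windows → 15 − 4 = 11 distinct.

11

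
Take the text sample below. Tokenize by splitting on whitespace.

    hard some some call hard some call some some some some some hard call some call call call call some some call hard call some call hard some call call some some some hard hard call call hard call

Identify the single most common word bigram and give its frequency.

"some some", 8 times

Bigram frequencies (highest first):
  some some: 8
  some call: 6
  call some: 5
  call call: 5
  call hard: 4
  hard call: 4
  … (3 more, each ≤ 3)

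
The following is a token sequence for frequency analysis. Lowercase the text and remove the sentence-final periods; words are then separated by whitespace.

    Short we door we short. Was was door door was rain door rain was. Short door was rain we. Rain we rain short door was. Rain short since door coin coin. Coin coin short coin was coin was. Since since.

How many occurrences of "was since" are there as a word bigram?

1

Scanning the 39 overlapping bigram windows for "was since":
  position 38–39: was since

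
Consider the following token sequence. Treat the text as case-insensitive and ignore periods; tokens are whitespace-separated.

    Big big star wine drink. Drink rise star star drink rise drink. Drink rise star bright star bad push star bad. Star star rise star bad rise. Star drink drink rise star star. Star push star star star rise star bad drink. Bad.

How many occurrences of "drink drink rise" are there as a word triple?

Scanning the 41 overlapping trigram windows for "drink drink rise":
  position 5–7: drink drink rise
  position 12–14: drink drink rise
  position 29–31: drink drink rise

3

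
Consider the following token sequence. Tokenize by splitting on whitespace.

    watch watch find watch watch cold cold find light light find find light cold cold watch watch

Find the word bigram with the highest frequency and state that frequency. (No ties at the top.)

"watch watch", 3 times

Bigram frequencies (highest first):
  watch watch: 3
  cold cold: 2
  find light: 2
  watch find: 1
  find watch: 1
  watch cold: 1
  … (6 more, each ≤ 1)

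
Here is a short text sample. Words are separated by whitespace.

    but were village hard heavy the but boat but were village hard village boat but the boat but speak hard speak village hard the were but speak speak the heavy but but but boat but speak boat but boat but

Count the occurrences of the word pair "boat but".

Scanning the 39 overlapping bigram windows for "boat but":
  position 8–9: boat but
  position 14–15: boat but
  position 17–18: boat but
  position 34–35: boat but
  position 37–38: boat but
  position 39–40: boat but

6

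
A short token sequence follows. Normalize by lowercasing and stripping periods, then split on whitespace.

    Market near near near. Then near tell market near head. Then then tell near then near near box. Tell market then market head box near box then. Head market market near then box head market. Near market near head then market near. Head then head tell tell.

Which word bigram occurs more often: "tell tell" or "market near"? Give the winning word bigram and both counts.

"market near" (6 vs 1)

"tell tell": 1 occurrence
"market near": 6 occurrences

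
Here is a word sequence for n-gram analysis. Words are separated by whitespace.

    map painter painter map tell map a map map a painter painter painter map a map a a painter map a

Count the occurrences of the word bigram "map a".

5

Scanning the 20 overlapping bigram windows for "map a":
  position 6–7: map a
  position 9–10: map a
  position 14–15: map a
  position 16–17: map a
  position 20–21: map a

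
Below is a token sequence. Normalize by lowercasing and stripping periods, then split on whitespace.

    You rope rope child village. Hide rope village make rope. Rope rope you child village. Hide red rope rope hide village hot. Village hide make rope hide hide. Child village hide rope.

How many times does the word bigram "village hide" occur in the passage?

4

Scanning the 31 overlapping bigram windows for "village hide":
  position 5–6: village hide
  position 15–16: village hide
  position 23–24: village hide
  position 30–31: village hide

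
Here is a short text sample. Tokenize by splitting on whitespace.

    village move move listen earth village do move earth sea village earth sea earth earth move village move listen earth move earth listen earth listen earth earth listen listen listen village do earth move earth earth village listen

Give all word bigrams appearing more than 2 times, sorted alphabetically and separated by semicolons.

earth earth; earth listen; earth move; listen earth; move earth

Bigram counts meeting the condition (more than 2 times):
  earth earth: 3
  earth listen: 3
  earth move: 3
  listen earth: 4
  move earth: 3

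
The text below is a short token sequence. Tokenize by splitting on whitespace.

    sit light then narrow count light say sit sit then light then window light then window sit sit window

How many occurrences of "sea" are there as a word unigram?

0

Scanning the 19 tokens for "sea":
  (none found)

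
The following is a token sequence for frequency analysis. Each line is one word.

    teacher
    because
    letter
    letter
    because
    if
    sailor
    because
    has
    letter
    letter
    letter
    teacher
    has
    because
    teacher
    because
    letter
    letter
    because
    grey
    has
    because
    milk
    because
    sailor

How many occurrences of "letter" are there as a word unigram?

7

Scanning the 26 tokens for "letter":
  position 3: letter
  position 4: letter
  position 10: letter
  position 11: letter
  position 12: letter
  position 18: letter
  position 19: letter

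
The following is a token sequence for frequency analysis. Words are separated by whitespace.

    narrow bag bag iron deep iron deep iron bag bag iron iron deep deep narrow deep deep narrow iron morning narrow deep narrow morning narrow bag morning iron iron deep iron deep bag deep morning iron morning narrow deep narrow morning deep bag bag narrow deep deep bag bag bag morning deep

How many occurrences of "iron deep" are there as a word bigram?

Scanning the 51 overlapping bigram windows for "iron deep":
  position 4–5: iron deep
  position 6–7: iron deep
  position 12–13: iron deep
  position 29–30: iron deep
  position 31–32: iron deep

5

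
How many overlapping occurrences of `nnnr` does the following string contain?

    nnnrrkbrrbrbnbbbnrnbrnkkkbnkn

1

Sliding a length-4 window over the 29 characters (26 positions):
  position 1–4: nnnr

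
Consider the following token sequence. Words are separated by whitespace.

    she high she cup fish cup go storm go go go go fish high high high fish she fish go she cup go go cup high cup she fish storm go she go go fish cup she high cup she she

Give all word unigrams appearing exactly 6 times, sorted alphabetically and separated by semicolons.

fish; high

Unigram counts meeting the condition (exactly 6 times):
  fish: 6
  high: 6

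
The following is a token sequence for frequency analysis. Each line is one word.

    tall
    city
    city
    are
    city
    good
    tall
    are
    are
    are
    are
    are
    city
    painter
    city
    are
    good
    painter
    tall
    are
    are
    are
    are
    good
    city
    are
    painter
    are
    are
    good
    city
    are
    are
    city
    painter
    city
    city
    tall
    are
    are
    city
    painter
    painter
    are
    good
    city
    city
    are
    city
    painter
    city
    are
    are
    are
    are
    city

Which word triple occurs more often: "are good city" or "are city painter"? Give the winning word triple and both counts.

"are city painter" (4 vs 3)

"are good city": 3 occurrences
"are city painter": 4 occurrences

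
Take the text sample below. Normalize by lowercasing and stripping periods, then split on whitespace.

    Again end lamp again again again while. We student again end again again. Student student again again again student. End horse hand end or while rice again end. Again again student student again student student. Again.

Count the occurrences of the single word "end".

Scanning the 36 tokens for "end":
  position 2: end
  position 11: end
  position 20: end
  position 23: end
  position 28: end

5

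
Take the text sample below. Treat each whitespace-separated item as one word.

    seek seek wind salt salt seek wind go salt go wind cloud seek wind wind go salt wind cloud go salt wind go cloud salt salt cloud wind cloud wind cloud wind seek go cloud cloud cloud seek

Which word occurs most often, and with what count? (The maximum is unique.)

"wind", 10 times

Unigram frequencies (highest first):
  wind: 10
  cloud: 9
  salt: 7
  seek: 6
  go: 6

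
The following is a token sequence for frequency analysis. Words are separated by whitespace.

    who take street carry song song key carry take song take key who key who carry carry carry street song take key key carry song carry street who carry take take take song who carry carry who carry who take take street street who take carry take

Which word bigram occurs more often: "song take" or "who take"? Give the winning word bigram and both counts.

"who take" (3 vs 2)

"song take": 2 occurrences
"who take": 3 occurrences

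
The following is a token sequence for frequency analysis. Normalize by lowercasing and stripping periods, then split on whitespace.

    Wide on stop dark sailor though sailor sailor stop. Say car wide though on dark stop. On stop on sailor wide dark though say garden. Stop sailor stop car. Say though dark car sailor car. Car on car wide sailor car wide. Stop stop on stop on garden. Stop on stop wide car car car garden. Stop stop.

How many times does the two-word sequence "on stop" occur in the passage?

4

Scanning the 57 overlapping bigram windows for "on stop":
  position 2–3: on stop
  position 17–18: on stop
  position 45–46: on stop
  position 50–51: on stop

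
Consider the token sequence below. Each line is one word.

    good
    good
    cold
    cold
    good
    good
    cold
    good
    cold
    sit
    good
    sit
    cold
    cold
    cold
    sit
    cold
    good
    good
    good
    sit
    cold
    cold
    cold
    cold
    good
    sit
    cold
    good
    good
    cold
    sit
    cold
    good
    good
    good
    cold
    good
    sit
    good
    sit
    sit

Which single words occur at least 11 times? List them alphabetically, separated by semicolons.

cold; good

Unigram counts meeting the condition (at least 11 times):
  cold: 16
  good: 17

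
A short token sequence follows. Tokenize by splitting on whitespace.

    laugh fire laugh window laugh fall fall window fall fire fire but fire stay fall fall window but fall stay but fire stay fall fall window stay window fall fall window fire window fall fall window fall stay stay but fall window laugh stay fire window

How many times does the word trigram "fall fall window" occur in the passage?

5

Scanning the 44 overlapping trigram windows for "fall fall window":
  position 6–8: fall fall window
  position 15–17: fall fall window
  position 24–26: fall fall window
  position 29–31: fall fall window
  position 34–36: fall fall window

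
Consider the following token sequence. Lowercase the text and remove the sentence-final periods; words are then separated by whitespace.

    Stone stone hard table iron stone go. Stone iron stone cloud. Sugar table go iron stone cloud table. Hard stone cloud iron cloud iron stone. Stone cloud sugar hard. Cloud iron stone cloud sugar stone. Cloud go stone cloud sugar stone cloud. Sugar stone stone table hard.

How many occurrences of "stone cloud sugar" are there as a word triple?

5

Scanning the 45 overlapping trigram windows for "stone cloud sugar":
  position 10–12: stone cloud sugar
  position 26–28: stone cloud sugar
  position 32–34: stone cloud sugar
  position 38–40: stone cloud sugar
  position 41–43: stone cloud sugar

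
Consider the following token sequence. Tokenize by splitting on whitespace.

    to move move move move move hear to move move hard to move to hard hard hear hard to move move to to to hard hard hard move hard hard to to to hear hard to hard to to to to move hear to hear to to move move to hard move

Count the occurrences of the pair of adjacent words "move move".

7

Scanning the 51 overlapping bigram windows for "move move":
  position 2–3: move move
  position 3–4: move move
  position 4–5: move move
  position 5–6: move move
  position 9–10: move move
  position 20–21: move move
  position 48–49: move move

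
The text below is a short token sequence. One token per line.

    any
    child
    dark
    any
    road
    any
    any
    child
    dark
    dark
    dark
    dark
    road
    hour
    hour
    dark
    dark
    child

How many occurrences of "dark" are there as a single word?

Scanning the 18 tokens for "dark":
  position 3: dark
  position 9: dark
  position 10: dark
  position 11: dark
  position 12: dark
  position 16: dark
  position 17: dark

7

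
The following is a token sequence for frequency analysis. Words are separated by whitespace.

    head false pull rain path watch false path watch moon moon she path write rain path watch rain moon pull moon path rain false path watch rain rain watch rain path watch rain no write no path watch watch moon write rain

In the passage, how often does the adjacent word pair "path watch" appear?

Scanning the 41 overlapping bigram windows for "path watch":
  position 5–6: path watch
  position 8–9: path watch
  position 16–17: path watch
  position 25–26: path watch
  position 31–32: path watch
  position 37–38: path watch

6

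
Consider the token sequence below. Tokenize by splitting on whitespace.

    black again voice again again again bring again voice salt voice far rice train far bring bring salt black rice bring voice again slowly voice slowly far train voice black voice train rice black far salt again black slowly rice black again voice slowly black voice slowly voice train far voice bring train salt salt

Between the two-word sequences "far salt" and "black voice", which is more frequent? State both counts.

"black voice" (2 vs 1)

"far salt": 1 occurrence
"black voice": 2 occurrences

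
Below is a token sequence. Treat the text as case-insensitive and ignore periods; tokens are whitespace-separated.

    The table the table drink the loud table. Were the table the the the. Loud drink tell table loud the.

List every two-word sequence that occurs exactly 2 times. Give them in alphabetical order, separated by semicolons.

table the; the loud; the the

Bigram counts meeting the condition (exactly 2 times):
  table the: 2
  the loud: 2
  the the: 2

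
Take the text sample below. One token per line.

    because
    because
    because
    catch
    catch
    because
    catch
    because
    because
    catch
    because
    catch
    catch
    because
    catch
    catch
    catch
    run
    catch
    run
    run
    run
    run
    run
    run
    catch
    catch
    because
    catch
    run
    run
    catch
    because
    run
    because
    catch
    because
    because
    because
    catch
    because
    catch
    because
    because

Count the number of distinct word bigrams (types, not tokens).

44 tokens → 43 bigram windows in total.
Repeated bigrams (each contributes count−1 duplicates):
  because catch: 9
  catch because: 9
  because because: 6
  run run: 6
  catch catch: 5
  catch run: 3
  run catch: 3
34 duplicate windows → 43 − 34 = 9 distinct.

9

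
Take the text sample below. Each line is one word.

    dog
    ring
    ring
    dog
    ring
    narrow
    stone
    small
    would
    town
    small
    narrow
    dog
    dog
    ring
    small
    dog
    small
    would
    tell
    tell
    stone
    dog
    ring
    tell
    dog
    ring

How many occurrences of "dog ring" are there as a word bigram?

5

Scanning the 26 overlapping bigram windows for "dog ring":
  position 1–2: dog ring
  position 4–5: dog ring
  position 14–15: dog ring
  position 23–24: dog ring
  position 26–27: dog ring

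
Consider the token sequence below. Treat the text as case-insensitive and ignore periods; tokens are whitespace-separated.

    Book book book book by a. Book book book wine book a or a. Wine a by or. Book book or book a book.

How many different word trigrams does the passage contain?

20

24 tokens → 22 trigram windows in total.
Repeated trigrams (each contributes count−1 duplicates):
  book book book: 3
2 duplicate windows → 22 − 2 = 20 distinct.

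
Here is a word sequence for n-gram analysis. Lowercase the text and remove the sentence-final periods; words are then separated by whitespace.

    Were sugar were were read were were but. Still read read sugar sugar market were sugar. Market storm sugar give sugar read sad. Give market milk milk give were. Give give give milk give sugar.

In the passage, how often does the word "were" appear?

Scanning the 35 tokens for "were":
  position 1: were
  position 3: were
  position 4: were
  position 6: were
  position 7: were
  position 15: were
  position 29: were

7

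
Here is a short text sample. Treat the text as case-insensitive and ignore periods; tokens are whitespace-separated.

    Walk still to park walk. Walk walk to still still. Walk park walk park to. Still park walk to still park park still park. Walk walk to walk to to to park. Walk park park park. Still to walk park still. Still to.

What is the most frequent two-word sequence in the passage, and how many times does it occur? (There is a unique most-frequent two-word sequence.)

"park walk", 5 times

Bigram frequencies (highest first):
  park walk: 5
  walk to: 4
  walk park: 4
  still to: 3
  walk walk: 3
  to still: 3
  … (10 more, each ≤ 3)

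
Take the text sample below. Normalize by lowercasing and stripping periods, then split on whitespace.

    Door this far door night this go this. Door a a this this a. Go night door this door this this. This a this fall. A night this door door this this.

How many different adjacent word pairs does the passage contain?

32 tokens → 31 bigram windows in total.
Repeated bigrams (each contributes count−1 duplicates):
  door this: 4
  this this: 4
  this door: 3
  a this: 2
  night this: 2
  this a: 2
11 duplicate windows → 31 − 11 = 20 distinct.

20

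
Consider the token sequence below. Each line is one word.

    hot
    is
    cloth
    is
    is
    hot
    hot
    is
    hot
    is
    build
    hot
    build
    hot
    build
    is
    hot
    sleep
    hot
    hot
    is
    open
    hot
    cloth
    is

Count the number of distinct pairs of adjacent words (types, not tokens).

25 tokens → 24 bigram windows in total.
Repeated bigrams (each contributes count−1 duplicates):
  hot is: 4
  is hot: 3
  build hot: 2
  cloth is: 2
  hot build: 2
  hot hot: 2
9 duplicate windows → 24 − 9 = 15 distinct.

15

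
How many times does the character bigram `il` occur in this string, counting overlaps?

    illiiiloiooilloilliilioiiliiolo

6

Sliding a length-2 window over the 31 characters (30 positions):
  position 1–2: il
  position 6–7: il
  position 12–13: il
  position 16–17: il
  position 20–21: il
  position 25–26: il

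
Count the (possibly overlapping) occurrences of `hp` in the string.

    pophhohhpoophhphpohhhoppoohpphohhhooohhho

4

Sliding a length-2 window over the 41 characters (40 positions):
  position 8–9: hp
  position 14–15: hp
  position 16–17: hp
  position 27–28: hp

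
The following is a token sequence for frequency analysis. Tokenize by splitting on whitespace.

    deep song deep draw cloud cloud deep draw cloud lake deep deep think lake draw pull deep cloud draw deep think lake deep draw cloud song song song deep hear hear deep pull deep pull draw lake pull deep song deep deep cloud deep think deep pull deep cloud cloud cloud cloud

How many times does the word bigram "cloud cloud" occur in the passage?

Scanning the 51 overlapping bigram windows for "cloud cloud":
  position 5–6: cloud cloud
  position 49–50: cloud cloud
  position 50–51: cloud cloud
  position 51–52: cloud cloud

4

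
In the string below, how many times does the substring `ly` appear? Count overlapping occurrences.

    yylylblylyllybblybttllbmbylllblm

Sliding a length-2 window over the 32 characters (31 positions):
  position 3–4: ly
  position 7–8: ly
  position 9–10: ly
  position 12–13: ly
  position 16–17: ly

5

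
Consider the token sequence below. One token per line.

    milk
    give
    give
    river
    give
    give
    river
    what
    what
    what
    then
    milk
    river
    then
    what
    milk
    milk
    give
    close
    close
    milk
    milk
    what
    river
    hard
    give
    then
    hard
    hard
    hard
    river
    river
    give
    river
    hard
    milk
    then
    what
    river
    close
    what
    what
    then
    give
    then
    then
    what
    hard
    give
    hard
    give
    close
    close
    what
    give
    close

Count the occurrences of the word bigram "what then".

2

Scanning the 55 overlapping bigram windows for "what then":
  position 10–11: what then
  position 42–43: what then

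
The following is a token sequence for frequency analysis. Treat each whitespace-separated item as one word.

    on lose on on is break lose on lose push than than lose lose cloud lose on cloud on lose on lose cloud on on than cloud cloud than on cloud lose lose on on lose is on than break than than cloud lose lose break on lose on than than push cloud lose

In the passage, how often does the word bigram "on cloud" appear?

Scanning the 53 overlapping bigram windows for "on cloud":
  position 17–18: on cloud
  position 30–31: on cloud

2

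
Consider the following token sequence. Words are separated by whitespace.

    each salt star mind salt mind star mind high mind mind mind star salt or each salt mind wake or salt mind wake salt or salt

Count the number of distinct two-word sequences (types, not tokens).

26 tokens → 25 bigram windows in total.
Repeated bigrams (each contributes count−1 duplicates):
  salt mind: 3
  each salt: 2
  mind mind: 2
  mind star: 2
  mind wake: 2
  or salt: 2
  salt or: 2
  star mind: 2
9 duplicate windows → 25 − 9 = 16 distinct.

16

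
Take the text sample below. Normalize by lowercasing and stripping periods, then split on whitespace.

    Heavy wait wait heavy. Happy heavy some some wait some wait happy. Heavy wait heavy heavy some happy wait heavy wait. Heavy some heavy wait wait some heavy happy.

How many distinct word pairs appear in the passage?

29 tokens → 28 bigram windows in total.
Repeated bigrams (each contributes count−1 duplicates):
  heavy wait: 4
  wait heavy: 4
  heavy some: 3
  happy heavy: 2
  heavy happy: 2
  some heavy: 2
  some wait: 2
  wait some: 2
  … (1 more repeated)
14 duplicate windows → 28 − 14 = 14 distinct.

14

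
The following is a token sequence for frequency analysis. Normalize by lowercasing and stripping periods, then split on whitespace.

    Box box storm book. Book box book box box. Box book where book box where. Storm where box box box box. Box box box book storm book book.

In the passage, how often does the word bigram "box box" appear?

9

Scanning the 27 overlapping bigram windows for "box box":
  position 1–2: box box
  position 8–9: box box
  position 9–10: box box
  position 18–19: box box
  position 19–20: box box
  position 20–21: box box
  position 21–22: box box
  position 22–23: box box
  position 23–24: box box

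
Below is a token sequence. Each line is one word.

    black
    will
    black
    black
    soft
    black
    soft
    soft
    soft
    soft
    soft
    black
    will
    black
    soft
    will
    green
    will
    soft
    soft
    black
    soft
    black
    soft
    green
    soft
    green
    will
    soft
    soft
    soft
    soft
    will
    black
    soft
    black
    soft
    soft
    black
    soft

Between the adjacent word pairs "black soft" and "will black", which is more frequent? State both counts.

"black soft" (8 vs 3)

"black soft": 8 occurrences
"will black": 3 occurrences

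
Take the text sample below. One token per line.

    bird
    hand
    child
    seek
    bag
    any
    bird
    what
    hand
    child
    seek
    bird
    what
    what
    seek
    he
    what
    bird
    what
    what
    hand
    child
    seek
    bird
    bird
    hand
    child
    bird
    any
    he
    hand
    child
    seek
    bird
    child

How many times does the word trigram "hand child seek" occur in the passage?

4

Scanning the 33 overlapping trigram windows for "hand child seek":
  position 2–4: hand child seek
  position 9–11: hand child seek
  position 21–23: hand child seek
  position 31–33: hand child seek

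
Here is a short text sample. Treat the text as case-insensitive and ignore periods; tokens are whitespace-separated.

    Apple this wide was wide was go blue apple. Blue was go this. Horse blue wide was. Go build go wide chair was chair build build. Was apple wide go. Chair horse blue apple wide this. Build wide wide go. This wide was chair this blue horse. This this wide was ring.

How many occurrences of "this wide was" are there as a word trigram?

Scanning the 50 overlapping trigram windows for "this wide was":
  position 2–4: this wide was
  position 41–43: this wide was
  position 49–51: this wide was

3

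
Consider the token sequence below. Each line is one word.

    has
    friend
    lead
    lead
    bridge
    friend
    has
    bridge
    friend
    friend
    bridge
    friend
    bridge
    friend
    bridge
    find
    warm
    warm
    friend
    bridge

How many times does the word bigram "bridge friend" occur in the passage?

Scanning the 19 overlapping bigram windows for "bridge friend":
  position 5–6: bridge friend
  position 8–9: bridge friend
  position 11–12: bridge friend
  position 13–14: bridge friend

4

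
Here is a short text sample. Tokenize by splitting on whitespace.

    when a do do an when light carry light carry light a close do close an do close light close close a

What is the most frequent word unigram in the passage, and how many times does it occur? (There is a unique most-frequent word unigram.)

"close", 5 times

Unigram frequencies (highest first):
  close: 5
  do: 4
  light: 4
  a: 3
  when: 2
  an: 2
  … (1 more, each ≤ 2)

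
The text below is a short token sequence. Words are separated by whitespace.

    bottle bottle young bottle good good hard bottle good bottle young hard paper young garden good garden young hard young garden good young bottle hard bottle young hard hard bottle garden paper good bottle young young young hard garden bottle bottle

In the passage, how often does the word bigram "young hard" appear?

Scanning the 40 overlapping bigram windows for "young hard":
  position 11–12: young hard
  position 18–19: young hard
  position 27–28: young hard
  position 37–38: young hard

4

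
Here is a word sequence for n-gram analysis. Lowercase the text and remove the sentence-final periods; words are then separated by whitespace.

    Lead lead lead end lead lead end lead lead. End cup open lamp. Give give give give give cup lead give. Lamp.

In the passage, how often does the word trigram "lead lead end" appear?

3

Scanning the 20 overlapping trigram windows for "lead lead end":
  position 2–4: lead lead end
  position 5–7: lead lead end
  position 8–10: lead lead end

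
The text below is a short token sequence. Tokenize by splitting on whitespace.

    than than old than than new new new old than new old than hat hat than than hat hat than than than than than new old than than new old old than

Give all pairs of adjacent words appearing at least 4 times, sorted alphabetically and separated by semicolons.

Bigram counts meeting the condition (at least 4 times):
  new old: 4
  old than: 5
  than new: 4
  than than: 8

new old; old than; than new; than than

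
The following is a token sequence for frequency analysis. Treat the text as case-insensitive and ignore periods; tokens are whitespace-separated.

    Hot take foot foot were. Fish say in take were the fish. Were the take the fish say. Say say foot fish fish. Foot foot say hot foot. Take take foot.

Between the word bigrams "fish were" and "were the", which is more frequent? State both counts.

"fish were": 1 occurrence
"were the": 2 occurrences

"were the" (2 vs 1)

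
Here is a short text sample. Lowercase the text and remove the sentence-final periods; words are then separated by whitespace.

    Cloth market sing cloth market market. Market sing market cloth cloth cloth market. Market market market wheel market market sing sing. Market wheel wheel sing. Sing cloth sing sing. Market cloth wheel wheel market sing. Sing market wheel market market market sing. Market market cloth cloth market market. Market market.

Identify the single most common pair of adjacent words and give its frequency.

Bigram frequencies (highest first):
  market market: 12
  market sing: 5
  sing market: 5
  cloth market: 4
  sing sing: 4
  market cloth: 3
  … (8 more, each ≤ 3)

"market market", 12 times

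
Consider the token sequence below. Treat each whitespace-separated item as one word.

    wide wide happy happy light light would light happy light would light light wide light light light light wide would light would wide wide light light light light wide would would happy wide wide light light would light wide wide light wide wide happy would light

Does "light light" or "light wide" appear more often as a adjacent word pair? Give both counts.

"light light": 9 occurrences
"light wide": 5 occurrences

"light light" (9 vs 5)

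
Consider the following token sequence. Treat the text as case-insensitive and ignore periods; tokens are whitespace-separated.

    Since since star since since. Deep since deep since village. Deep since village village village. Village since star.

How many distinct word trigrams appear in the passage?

18 tokens → 16 trigram windows in total.
Repeated trigrams (each contributes count−1 duplicates):
  deep since village: 2
  since deep since: 2
  village village village: 2
3 duplicate windows → 16 − 3 = 13 distinct.

13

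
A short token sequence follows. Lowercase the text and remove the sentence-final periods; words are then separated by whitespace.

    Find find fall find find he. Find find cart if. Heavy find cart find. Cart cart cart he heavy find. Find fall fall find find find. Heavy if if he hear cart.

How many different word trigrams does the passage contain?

32 tokens → 30 trigram windows in total.
Repeated trigrams (each contributes count−1 duplicates):
  fall find find: 2
  find find fall: 2
2 duplicate windows → 30 − 2 = 28 distinct.

28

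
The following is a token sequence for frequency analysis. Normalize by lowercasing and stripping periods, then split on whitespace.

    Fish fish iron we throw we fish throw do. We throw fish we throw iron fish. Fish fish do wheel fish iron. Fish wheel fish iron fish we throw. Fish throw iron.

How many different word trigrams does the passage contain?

32 tokens → 30 trigram windows in total.
Repeated trigrams (each contributes count−1 duplicates):
  fish iron fish: 2
  fish we throw: 2
  we throw fish: 2
  wheel fish iron: 2
4 duplicate windows → 30 − 4 = 26 distinct.

26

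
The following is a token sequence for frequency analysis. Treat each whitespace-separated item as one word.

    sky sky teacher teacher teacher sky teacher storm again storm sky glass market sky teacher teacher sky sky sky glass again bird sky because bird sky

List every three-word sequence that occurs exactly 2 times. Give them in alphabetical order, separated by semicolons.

Trigram counts meeting the condition (exactly 2 times):
  sky teacher teacher: 2
  teacher teacher sky: 2

sky teacher teacher; teacher teacher sky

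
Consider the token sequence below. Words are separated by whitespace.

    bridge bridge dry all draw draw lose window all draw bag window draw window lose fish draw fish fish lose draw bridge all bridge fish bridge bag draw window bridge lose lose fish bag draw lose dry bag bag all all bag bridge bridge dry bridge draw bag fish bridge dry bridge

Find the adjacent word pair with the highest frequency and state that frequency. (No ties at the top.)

"bridge dry", 3 times

Bigram frequencies (highest first):
  bridge dry: 3
  bridge bridge: 2
  all draw: 2
  draw lose: 2
  draw bag: 2
  draw window: 2
  … (34 more, each ≤ 2)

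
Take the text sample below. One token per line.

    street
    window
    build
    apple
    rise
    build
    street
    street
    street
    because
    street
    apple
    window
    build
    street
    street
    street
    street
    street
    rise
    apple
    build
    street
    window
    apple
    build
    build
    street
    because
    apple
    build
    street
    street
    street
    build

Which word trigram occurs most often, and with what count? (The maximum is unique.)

Trigram frequencies (highest first):
  street street street: 5
  build street street: 3
  apple build street: 2
  street window build: 1
  window build apple: 1
  build apple rise: 1
  … (20 more, each ≤ 1)

"street street street", 5 times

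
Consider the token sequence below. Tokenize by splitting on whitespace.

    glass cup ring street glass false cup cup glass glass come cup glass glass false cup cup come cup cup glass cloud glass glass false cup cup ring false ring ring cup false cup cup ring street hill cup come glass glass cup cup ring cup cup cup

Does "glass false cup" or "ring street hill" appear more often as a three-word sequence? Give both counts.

"glass false cup": 3 occurrences
"ring street hill": 1 occurrence

"glass false cup" (3 vs 1)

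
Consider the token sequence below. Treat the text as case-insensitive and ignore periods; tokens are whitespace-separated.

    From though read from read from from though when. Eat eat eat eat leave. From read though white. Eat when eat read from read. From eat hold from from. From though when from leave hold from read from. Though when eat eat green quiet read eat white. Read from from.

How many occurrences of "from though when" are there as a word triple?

3

Scanning the 48 overlapping trigram windows for "from though when":
  position 7–9: from though when
  position 30–32: from though when
  position 38–40: from though when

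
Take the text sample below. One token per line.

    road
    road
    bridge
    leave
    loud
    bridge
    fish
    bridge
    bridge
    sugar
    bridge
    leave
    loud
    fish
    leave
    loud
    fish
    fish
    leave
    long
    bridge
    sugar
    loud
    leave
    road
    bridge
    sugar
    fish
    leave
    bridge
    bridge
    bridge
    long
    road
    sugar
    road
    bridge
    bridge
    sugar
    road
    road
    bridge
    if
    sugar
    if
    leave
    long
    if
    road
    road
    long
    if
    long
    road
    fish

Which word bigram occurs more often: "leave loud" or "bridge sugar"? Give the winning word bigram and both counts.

"bridge sugar" (4 vs 3)

"leave loud": 3 occurrences
"bridge sugar": 4 occurrences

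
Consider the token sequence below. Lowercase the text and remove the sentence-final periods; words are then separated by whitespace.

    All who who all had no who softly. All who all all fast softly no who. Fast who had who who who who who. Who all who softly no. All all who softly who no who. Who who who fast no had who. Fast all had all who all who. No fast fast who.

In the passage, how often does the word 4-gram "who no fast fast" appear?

1

Scanning the 51 overlapping 4-gram windows for "who no fast fast":
  position 50–53: who no fast fast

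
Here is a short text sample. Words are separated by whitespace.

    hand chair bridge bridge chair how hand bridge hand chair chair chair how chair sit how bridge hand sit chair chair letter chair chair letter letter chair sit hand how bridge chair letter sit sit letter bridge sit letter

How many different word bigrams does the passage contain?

39 tokens → 38 bigram windows in total.
Repeated bigrams (each contributes count−1 duplicates):
  chair chair: 4
  chair letter: 3
  bridge chair: 2
  bridge hand: 2
  chair how: 2
  chair sit: 2
  hand chair: 2
  how bridge: 2
  … (2 more repeated)
13 duplicate windows → 38 − 13 = 25 distinct.

25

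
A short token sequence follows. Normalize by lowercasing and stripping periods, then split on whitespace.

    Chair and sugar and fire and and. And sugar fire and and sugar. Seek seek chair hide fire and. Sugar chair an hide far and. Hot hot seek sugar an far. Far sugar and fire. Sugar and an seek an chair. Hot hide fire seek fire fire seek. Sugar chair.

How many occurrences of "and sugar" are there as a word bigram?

Scanning the 49 overlapping bigram windows for "and sugar":
  position 2–3: and sugar
  position 8–9: and sugar
  position 12–13: and sugar
  position 19–20: and sugar

4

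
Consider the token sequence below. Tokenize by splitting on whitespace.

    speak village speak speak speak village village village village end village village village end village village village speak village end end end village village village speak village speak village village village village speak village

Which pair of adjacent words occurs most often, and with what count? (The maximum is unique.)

"village village", 12 times

Bigram frequencies (highest first):
  village village: 12
  speak village: 6
  village speak: 5
  village end: 3
  end village: 3
  speak speak: 2
  … (1 more, each ≤ 2)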